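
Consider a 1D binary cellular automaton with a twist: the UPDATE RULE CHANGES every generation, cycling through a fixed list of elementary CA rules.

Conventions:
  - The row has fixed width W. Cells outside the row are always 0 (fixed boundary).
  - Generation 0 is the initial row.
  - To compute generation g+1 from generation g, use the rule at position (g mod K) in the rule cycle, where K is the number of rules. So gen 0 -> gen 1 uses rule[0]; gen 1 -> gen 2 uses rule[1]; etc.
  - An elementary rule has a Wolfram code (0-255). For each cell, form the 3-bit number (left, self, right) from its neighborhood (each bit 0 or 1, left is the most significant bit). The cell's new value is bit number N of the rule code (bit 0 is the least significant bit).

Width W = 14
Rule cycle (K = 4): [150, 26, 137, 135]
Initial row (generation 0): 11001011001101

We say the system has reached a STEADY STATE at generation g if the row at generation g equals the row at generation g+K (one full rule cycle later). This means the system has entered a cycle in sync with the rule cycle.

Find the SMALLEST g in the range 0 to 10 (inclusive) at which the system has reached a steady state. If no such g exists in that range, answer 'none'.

Answer: none

Derivation:
Gen 0: 11001011001101
Gen 1 (rule 150): 00111000110001
Gen 2 (rule 26): 01100101101010
Gen 3 (rule 137): 01000001000000
Gen 4 (rule 135): 11011111011111
Gen 5 (rule 150): 00001110001110
Gen 6 (rule 26): 00011001011001
Gen 7 (rule 137): 11010000010000
Gen 8 (rule 135): 00010111110111
Gen 9 (rule 150): 00110011100010
Gen 10 (rule 26): 01101110010101
Gen 11 (rule 137): 01001100000000
Gen 12 (rule 135): 11010001111111
Gen 13 (rule 150): 00011010111110
Gen 14 (rule 26): 00110000100001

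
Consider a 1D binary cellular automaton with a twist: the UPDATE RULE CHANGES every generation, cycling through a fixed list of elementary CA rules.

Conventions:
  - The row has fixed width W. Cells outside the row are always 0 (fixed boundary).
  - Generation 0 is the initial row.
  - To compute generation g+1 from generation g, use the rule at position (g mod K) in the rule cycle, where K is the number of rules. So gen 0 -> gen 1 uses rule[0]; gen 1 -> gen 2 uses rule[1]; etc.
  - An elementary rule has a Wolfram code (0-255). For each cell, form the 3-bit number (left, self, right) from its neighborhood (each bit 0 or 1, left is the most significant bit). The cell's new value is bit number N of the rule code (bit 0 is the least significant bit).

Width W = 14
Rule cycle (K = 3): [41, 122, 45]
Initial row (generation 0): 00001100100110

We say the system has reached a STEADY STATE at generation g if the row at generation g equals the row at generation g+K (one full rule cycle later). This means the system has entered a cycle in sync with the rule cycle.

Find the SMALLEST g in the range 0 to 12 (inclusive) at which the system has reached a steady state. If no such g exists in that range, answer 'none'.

Gen 0: 00001100100110
Gen 1 (rule 41): 11101000000100
Gen 2 (rule 122): 10110100001010
Gen 3 (rule 45): 11101101101110
Gen 4 (rule 41): 10011011011000
Gen 5 (rule 122): 01111111111100
Gen 6 (rule 45): 01000000000001
Gen 7 (rule 41): 00011111111100
Gen 8 (rule 122): 00110000000110
Gen 9 (rule 45): 10100111110100
Gen 10 (rule 41): 01000100001001
Gen 11 (rule 122): 10101010010110
Gen 12 (rule 45): 11111110011100
Gen 13 (rule 41): 10000000010001
Gen 14 (rule 122): 01000000101010
Gen 15 (rule 45): 01011110111110

Answer: none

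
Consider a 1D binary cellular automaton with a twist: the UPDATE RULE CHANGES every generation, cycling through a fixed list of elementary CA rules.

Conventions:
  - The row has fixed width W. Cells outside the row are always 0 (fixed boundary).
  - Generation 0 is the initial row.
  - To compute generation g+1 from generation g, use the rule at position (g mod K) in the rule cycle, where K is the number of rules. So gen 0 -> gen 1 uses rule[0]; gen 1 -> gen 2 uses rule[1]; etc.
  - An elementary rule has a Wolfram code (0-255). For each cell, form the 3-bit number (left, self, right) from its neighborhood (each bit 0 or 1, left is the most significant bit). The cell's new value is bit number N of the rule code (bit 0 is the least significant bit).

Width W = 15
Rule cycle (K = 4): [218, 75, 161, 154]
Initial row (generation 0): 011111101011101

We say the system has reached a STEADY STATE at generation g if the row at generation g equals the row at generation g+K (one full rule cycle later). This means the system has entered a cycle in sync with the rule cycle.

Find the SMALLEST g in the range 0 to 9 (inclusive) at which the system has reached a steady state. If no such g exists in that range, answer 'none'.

Gen 0: 011111101011101
Gen 1 (rule 218): 111111100011100
Gen 2 (rule 75): 100000101110101
Gen 3 (rule 161): 001110010101010
Gen 4 (rule 154): 011101100000001
Gen 5 (rule 218): 111101110000010
Gen 6 (rule 75): 100101010111100
Gen 7 (rule 161): 000010101011001
Gen 8 (rule 154): 000100000010110
Gen 9 (rule 218): 001010000100111
Gen 10 (rule 75): 110000111001101
Gen 11 (rule 161): 000110010000010
Gen 12 (rule 154): 001101101000101
Gen 13 (rule 218): 011101100101000

Answer: none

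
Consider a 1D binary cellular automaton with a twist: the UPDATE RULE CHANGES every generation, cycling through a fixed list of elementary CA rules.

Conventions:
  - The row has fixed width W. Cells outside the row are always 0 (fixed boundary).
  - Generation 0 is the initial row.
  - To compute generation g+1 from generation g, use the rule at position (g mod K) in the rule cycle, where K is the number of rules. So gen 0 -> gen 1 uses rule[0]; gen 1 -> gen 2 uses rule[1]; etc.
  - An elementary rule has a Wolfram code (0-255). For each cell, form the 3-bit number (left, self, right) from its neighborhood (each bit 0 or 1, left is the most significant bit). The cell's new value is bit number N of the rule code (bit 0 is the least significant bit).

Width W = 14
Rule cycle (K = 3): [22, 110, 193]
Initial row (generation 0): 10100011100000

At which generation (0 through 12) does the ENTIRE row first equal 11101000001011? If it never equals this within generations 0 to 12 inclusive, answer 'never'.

Gen 0: 10100011100000
Gen 1 (rule 22): 10110100010000
Gen 2 (rule 110): 11111100110000
Gen 3 (rule 193): 01111100010111
Gen 4 (rule 22): 10000010110000
Gen 5 (rule 110): 10000111110000
Gen 6 (rule 193): 00110011110111
Gen 7 (rule 22): 01001100000000
Gen 8 (rule 110): 11011100000000
Gen 9 (rule 193): 01001101111111
Gen 10 (rule 22): 11110000000000
Gen 11 (rule 110): 10010000000000
Gen 12 (rule 193): 00000111111111

Answer: never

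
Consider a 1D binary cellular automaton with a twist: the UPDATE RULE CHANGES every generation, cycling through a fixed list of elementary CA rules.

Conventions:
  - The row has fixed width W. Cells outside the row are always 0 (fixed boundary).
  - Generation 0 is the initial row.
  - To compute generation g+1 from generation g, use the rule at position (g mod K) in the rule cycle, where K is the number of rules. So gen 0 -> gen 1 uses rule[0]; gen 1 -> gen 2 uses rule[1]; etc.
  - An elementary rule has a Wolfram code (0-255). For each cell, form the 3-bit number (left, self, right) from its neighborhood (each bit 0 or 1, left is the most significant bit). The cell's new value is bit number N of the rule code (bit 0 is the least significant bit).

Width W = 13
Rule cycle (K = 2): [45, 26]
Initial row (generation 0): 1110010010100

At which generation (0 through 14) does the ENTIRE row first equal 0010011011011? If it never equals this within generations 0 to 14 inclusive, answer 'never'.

Answer: never

Derivation:
Gen 0: 1110010010100
Gen 1 (rule 45): 1000010011101
Gen 2 (rule 26): 0100101110000
Gen 3 (rule 45): 0100111000111
Gen 4 (rule 26): 1011100101100
Gen 5 (rule 45): 1110000111001
Gen 6 (rule 26): 1001001100110
Gen 7 (rule 45): 1001001000100
Gen 8 (rule 26): 0110110101010
Gen 9 (rule 45): 0101101111110
Gen 10 (rule 26): 1001001000001
Gen 11 (rule 45): 1001001011101
Gen 12 (rule 26): 0110110010000
Gen 13 (rule 45): 0101100010111
Gen 14 (rule 26): 1001010100100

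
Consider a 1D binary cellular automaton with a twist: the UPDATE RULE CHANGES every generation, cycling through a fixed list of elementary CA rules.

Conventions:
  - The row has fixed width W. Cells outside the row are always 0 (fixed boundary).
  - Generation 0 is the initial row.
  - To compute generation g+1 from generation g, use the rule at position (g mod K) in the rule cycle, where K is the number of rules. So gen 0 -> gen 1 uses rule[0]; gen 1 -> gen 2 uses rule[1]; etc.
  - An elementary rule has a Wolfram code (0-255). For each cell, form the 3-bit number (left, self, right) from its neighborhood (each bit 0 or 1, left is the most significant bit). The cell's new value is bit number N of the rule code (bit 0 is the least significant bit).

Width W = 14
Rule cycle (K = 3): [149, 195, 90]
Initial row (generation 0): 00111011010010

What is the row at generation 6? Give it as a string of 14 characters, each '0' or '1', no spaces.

Gen 0: 00111011010010
Gen 1 (rule 149): 10010000011011
Gen 2 (rule 195): 00100111101001
Gen 3 (rule 90): 01011100100110
Gen 4 (rule 149): 01001010110001
Gen 5 (rule 195): 10010000010110
Gen 6 (rule 90): 01101000100111

Answer: 01101000100111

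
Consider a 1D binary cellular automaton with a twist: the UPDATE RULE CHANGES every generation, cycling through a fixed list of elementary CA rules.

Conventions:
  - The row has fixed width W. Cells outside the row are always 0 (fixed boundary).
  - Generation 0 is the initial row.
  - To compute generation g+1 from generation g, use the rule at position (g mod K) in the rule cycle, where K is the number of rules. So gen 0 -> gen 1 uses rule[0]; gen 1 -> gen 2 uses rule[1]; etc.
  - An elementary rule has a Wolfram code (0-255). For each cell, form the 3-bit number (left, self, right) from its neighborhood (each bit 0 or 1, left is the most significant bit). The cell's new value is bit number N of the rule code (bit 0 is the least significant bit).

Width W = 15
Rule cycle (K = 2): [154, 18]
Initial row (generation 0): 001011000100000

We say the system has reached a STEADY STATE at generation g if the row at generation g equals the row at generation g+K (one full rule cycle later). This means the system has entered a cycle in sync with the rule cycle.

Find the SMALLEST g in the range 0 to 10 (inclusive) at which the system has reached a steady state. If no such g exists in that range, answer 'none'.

Answer: 6

Derivation:
Gen 0: 001011000100000
Gen 1 (rule 154): 010010101010000
Gen 2 (rule 18): 101100000001000
Gen 3 (rule 154): 001010000010100
Gen 4 (rule 18): 010001000100010
Gen 5 (rule 154): 101010101010101
Gen 6 (rule 18): 000000000000000
Gen 7 (rule 154): 000000000000000
Gen 8 (rule 18): 000000000000000
Gen 9 (rule 154): 000000000000000
Gen 10 (rule 18): 000000000000000
Gen 11 (rule 154): 000000000000000
Gen 12 (rule 18): 000000000000000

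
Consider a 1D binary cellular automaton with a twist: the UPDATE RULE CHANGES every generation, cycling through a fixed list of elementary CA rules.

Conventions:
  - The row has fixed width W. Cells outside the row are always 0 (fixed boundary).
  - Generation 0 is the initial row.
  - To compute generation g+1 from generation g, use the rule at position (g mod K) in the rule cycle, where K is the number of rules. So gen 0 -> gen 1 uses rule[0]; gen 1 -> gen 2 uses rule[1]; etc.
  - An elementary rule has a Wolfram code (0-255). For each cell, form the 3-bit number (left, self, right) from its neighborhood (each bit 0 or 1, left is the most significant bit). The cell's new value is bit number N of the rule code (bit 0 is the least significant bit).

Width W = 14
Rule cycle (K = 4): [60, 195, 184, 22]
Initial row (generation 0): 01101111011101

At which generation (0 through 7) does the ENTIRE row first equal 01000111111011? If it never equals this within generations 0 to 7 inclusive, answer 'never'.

Gen 0: 01101111011101
Gen 1 (rule 60): 01011000110011
Gen 2 (rule 195): 10001011010101
Gen 3 (rule 184): 01000110101010
Gen 4 (rule 22): 11101000101011
Gen 5 (rule 60): 10011100111110
Gen 6 (rule 195): 00101101011110
Gen 7 (rule 184): 00011010111101

Answer: never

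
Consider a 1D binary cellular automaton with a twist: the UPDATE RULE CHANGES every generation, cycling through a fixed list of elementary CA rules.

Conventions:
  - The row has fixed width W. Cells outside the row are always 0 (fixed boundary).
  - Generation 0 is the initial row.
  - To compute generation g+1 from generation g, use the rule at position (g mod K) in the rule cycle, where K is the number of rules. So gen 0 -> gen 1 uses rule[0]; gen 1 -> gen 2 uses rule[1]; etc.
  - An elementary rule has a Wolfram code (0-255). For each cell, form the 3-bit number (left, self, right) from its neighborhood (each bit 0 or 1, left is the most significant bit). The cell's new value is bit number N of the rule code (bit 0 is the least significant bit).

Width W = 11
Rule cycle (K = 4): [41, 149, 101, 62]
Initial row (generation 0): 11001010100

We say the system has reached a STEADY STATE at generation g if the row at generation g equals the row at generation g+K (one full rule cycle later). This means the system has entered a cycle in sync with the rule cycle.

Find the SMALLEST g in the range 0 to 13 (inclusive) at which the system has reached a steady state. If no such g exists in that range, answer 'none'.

Answer: 7

Derivation:
Gen 0: 11001010100
Gen 1 (rule 41): 10000101001
Gen 2 (rule 149): 11110101101
Gen 3 (rule 101): 00011110111
Gen 4 (rule 62): 00110001100
Gen 5 (rule 41): 10100101001
Gen 6 (rule 149): 10110101101
Gen 7 (rule 101): 11011110111
Gen 8 (rule 62): 10110001100
Gen 9 (rule 41): 01100101001
Gen 10 (rule 149): 00010101101
Gen 11 (rule 101): 11011110111
Gen 12 (rule 62): 10110001100
Gen 13 (rule 41): 01100101001
Gen 14 (rule 149): 00010101101
Gen 15 (rule 101): 11011110111
Gen 16 (rule 62): 10110001100
Gen 17 (rule 41): 01100101001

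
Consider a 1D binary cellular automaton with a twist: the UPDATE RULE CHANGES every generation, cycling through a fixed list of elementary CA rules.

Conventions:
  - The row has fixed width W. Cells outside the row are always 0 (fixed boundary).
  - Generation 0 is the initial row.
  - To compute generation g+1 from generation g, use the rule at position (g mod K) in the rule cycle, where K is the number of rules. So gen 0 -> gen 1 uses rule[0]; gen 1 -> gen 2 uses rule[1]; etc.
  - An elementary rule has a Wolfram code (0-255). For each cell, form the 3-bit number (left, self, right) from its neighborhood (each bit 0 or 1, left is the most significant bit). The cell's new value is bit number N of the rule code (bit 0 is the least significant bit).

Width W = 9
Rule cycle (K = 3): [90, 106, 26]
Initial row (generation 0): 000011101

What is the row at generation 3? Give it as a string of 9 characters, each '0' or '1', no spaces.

Gen 0: 000011101
Gen 1 (rule 90): 000110100
Gen 2 (rule 106): 001111000
Gen 3 (rule 26): 011000100

Answer: 011000100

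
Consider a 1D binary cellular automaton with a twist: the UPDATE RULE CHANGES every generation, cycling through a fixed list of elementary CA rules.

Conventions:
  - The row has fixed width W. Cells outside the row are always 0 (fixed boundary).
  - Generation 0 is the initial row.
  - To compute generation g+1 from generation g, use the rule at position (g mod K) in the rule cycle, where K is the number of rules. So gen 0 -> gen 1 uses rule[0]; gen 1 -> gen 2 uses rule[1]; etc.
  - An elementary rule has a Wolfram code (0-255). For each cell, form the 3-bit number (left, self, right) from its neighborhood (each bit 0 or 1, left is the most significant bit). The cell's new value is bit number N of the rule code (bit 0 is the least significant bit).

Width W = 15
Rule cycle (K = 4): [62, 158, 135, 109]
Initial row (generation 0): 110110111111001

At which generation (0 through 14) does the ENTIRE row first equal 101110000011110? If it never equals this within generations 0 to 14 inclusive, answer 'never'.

Answer: 9

Derivation:
Gen 0: 110110111111001
Gen 1 (rule 62): 101101100000111
Gen 2 (rule 158): 101001010001110
Gen 3 (rule 135): 101011010110100
Gen 4 (rule 109): 111111111111101
Gen 5 (rule 62): 100000000000011
Gen 6 (rule 158): 110000000000110
Gen 7 (rule 135): 000111111111000
Gen 8 (rule 109): 110100000001011
Gen 9 (rule 62): 101110000011110
Gen 10 (rule 158): 101101000111101
Gen 11 (rule 135): 100001011011001
Gen 12 (rule 109): 101101111111001
Gen 13 (rule 62): 111011000000111
Gen 14 (rule 158): 110010100001110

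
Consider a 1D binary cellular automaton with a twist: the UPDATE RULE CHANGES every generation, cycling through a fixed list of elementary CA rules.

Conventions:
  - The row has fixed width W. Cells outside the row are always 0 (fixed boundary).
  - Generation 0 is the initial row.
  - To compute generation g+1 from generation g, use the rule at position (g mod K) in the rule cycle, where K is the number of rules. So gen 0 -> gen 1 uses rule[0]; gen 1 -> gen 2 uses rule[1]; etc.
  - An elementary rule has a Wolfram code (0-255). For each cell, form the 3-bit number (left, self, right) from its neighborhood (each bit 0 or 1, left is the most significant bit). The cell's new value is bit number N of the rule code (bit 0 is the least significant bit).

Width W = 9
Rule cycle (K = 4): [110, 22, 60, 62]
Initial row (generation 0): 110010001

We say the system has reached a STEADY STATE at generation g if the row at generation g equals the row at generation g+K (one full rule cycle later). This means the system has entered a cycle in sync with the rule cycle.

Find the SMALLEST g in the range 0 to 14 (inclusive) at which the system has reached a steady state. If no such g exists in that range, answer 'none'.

Gen 0: 110010001
Gen 1 (rule 110): 110110011
Gen 2 (rule 22): 000001100
Gen 3 (rule 60): 000001010
Gen 4 (rule 62): 000011111
Gen 5 (rule 110): 000110001
Gen 6 (rule 22): 001001011
Gen 7 (rule 60): 001101110
Gen 8 (rule 62): 011011001
Gen 9 (rule 110): 111111011
Gen 10 (rule 22): 000000000
Gen 11 (rule 60): 000000000
Gen 12 (rule 62): 000000000
Gen 13 (rule 110): 000000000
Gen 14 (rule 22): 000000000
Gen 15 (rule 60): 000000000
Gen 16 (rule 62): 000000000
Gen 17 (rule 110): 000000000
Gen 18 (rule 22): 000000000

Answer: 10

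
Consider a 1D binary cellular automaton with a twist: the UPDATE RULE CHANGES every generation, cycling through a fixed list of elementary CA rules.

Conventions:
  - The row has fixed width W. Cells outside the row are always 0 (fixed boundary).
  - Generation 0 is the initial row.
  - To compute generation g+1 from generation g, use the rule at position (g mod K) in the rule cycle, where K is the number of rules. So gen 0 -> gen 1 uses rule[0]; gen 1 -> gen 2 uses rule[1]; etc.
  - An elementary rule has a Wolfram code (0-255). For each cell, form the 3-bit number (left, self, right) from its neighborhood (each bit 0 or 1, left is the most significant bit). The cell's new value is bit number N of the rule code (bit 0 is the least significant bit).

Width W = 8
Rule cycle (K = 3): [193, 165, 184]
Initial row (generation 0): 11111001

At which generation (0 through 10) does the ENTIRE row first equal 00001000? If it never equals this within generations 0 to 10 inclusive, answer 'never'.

Gen 0: 11111001
Gen 1 (rule 193): 01111000
Gen 2 (rule 165): 00110011
Gen 3 (rule 184): 00101010
Gen 4 (rule 193): 10000000
Gen 5 (rule 165): 10111111
Gen 6 (rule 184): 01111110
Gen 7 (rule 193): 00111110
Gen 8 (rule 165): 10011100
Gen 9 (rule 184): 01011010
Gen 10 (rule 193): 00001000

Answer: 10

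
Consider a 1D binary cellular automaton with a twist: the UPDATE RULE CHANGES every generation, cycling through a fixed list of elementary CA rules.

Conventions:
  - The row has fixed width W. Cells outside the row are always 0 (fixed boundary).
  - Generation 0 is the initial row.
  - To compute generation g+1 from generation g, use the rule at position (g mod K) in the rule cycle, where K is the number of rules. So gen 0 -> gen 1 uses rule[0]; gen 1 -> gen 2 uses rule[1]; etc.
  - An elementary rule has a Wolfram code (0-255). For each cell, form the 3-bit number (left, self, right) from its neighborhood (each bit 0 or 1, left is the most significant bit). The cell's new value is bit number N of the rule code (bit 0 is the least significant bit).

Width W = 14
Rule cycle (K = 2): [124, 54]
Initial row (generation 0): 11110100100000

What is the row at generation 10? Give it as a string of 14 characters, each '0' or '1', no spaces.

Answer: 01001000010011

Derivation:
Gen 0: 11110100100000
Gen 1 (rule 124): 10011110110000
Gen 2 (rule 54): 11100001001000
Gen 3 (rule 124): 10110001101100
Gen 4 (rule 54): 11001010010010
Gen 5 (rule 124): 11101111011011
Gen 6 (rule 54): 00010000100100
Gen 7 (rule 124): 00011000110110
Gen 8 (rule 54): 00100101001001
Gen 9 (rule 124): 00110111101101
Gen 10 (rule 54): 01001000010011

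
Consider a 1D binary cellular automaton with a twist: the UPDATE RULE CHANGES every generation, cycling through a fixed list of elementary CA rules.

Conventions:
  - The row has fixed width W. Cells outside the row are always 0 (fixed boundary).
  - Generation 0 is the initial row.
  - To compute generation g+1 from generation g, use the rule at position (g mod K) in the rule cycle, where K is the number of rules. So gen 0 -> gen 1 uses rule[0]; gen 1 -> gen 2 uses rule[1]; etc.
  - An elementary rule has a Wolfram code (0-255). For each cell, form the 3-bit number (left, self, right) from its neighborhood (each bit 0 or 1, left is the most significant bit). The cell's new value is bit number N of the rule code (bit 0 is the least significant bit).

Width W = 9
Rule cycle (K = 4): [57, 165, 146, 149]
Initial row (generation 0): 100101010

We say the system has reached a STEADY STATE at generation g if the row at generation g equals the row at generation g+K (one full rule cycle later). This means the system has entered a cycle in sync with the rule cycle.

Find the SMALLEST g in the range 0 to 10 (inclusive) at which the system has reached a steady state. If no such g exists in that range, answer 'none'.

Gen 0: 100101010
Gen 1 (rule 57): 010010101
Gen 2 (rule 165): 010011111
Gen 3 (rule 146): 101101110
Gen 4 (rule 149): 100000101
Gen 5 (rule 57): 011110010
Gen 6 (rule 165): 001100010
Gen 7 (rule 146): 010010101
Gen 8 (rule 149): 011010101
Gen 9 (rule 57): 010101010
Gen 10 (rule 165): 011111110
Gen 11 (rule 146): 101111101
Gen 12 (rule 149): 100111001
Gen 13 (rule 57): 010100100
Gen 14 (rule 165): 011100101

Answer: none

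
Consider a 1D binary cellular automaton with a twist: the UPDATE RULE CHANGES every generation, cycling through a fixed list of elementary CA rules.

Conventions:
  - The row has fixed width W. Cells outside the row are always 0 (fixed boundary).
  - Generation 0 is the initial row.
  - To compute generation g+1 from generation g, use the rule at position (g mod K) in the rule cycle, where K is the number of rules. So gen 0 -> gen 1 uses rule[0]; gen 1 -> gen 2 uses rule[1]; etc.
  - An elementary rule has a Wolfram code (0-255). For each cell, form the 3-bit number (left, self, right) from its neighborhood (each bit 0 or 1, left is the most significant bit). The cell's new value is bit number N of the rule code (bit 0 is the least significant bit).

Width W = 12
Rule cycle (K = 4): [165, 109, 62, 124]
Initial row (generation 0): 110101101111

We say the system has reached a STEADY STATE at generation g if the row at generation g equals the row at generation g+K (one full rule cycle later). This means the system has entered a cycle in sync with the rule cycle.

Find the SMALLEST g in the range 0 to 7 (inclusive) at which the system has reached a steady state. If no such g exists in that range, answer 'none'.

Gen 0: 110101101111
Gen 1 (rule 165): 001110010110
Gen 2 (rule 109): 101010011110
Gen 3 (rule 62): 111111110001
Gen 4 (rule 124): 100000011001
Gen 5 (rule 165): 101111000001
Gen 6 (rule 109): 111001011101
Gen 7 (rule 62): 100111110011
Gen 8 (rule 124): 110100011011
Gen 9 (rule 165): 001101000100
Gen 10 (rule 109): 101111010101
Gen 11 (rule 62): 111000111111

Answer: none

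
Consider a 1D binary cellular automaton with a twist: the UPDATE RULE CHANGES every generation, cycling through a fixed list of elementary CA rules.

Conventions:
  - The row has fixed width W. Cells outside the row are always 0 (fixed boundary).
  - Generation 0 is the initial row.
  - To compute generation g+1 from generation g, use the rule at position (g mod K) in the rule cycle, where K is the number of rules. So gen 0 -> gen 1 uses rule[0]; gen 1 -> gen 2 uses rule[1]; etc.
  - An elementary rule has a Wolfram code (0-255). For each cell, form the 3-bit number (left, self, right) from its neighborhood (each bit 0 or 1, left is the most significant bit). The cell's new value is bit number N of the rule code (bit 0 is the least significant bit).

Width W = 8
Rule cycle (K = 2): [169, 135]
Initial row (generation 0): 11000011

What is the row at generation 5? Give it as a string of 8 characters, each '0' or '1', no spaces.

Gen 0: 11000011
Gen 1 (rule 169): 10011010
Gen 2 (rule 135): 10100010
Gen 3 (rule 169): 01001000
Gen 4 (rule 135): 11011011
Gen 5 (rule 169): 10110110

Answer: 10110110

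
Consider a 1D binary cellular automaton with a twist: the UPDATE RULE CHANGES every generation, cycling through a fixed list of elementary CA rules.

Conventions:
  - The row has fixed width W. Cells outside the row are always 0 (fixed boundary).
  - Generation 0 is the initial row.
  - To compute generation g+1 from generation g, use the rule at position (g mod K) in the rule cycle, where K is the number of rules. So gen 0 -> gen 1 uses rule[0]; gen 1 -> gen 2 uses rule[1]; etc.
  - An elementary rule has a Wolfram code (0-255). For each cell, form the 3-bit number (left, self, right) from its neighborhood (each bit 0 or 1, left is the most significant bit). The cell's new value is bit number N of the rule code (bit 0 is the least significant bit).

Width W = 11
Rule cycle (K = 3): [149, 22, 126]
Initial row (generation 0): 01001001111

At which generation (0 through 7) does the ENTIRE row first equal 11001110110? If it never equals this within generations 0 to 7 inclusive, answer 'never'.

Answer: never

Derivation:
Gen 0: 01001001111
Gen 1 (rule 149): 01101100110
Gen 2 (rule 22): 10000011001
Gen 3 (rule 126): 11000111111
Gen 4 (rule 149): 00110011110
Gen 5 (rule 22): 01001100001
Gen 6 (rule 126): 11111110011
Gen 7 (rule 149): 01111101000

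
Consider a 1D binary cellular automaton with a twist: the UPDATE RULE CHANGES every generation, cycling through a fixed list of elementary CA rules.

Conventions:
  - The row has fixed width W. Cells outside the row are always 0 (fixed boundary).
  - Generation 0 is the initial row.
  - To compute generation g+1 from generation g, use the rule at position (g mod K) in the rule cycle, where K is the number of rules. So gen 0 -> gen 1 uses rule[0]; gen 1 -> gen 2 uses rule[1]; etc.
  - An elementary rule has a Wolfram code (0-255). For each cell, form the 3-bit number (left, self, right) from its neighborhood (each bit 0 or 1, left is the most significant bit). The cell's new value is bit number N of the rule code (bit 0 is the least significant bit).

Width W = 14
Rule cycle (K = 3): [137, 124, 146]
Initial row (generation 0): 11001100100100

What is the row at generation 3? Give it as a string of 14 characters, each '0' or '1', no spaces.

Gen 0: 11001100100100
Gen 1 (rule 137): 10001000000001
Gen 2 (rule 124): 11001100000001
Gen 3 (rule 146): 00110010000010

Answer: 00110010000010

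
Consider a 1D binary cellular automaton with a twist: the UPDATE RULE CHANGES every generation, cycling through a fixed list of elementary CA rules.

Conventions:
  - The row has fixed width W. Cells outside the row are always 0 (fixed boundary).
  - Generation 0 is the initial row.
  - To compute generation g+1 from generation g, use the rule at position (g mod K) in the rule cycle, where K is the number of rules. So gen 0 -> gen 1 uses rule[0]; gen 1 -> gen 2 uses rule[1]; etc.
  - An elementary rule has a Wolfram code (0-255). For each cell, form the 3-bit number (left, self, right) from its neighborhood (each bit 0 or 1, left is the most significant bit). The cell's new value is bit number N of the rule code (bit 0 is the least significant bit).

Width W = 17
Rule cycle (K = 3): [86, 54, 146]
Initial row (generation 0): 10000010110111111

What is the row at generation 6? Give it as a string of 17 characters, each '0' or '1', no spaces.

Answer: 00101111110100010

Derivation:
Gen 0: 10000010110111111
Gen 1 (rule 86): 11000110010000001
Gen 2 (rule 54): 00101001111000011
Gen 3 (rule 146): 01000110110100100
Gen 4 (rule 86): 11101010010111110
Gen 5 (rule 54): 00011111111000001
Gen 6 (rule 146): 00101111110100010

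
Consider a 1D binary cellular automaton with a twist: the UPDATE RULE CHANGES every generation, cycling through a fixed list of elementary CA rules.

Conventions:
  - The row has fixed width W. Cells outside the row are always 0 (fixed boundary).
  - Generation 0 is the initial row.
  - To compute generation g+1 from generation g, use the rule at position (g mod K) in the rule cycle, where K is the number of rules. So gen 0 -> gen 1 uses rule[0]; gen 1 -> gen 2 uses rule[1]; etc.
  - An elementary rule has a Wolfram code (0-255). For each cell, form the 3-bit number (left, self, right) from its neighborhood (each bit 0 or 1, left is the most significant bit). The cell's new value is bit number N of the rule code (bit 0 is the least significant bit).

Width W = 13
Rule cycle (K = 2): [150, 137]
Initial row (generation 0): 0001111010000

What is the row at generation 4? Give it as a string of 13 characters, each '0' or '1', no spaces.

Gen 0: 0001111010000
Gen 1 (rule 150): 0010110011000
Gen 2 (rule 137): 1000100010011
Gen 3 (rule 150): 1101110111100
Gen 4 (rule 137): 1001100111001

Answer: 1001100111001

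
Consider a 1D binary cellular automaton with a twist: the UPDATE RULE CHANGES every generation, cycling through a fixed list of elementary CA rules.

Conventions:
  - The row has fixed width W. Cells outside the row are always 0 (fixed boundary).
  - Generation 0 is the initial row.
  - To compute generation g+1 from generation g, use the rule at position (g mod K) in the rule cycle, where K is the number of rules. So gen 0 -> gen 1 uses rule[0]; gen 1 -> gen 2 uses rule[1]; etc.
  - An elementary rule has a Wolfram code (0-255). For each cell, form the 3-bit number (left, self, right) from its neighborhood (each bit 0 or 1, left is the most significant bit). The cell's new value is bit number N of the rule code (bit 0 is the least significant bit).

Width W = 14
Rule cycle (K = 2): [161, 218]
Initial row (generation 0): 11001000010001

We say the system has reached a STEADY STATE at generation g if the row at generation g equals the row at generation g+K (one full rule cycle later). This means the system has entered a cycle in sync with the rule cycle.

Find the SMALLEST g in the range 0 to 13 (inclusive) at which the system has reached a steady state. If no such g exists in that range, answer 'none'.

Answer: 8

Derivation:
Gen 0: 11001000010001
Gen 1 (rule 161): 00000011000100
Gen 2 (rule 218): 00000111101010
Gen 3 (rule 161): 11110011010100
Gen 4 (rule 218): 11111111000010
Gen 5 (rule 161): 01111110011000
Gen 6 (rule 218): 11111111111100
Gen 7 (rule 161): 01111111111001
Gen 8 (rule 218): 11111111111110
Gen 9 (rule 161): 01111111111100
Gen 10 (rule 218): 11111111111110
Gen 11 (rule 161): 01111111111100
Gen 12 (rule 218): 11111111111110
Gen 13 (rule 161): 01111111111100
Gen 14 (rule 218): 11111111111110
Gen 15 (rule 161): 01111111111100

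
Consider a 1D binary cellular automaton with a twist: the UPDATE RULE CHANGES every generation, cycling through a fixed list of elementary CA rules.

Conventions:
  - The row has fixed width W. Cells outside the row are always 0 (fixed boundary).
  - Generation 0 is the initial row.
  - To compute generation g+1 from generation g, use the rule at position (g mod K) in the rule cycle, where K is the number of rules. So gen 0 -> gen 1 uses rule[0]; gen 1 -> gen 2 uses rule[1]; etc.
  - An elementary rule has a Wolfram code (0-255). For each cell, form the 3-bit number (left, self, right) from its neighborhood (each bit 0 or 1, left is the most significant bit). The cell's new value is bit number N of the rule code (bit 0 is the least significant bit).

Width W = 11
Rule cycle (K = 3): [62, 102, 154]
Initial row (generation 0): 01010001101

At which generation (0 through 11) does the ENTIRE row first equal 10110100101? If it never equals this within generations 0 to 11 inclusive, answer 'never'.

Answer: never

Derivation:
Gen 0: 01010001101
Gen 1 (rule 62): 11111011011
Gen 2 (rule 102): 00001101101
Gen 3 (rule 154): 00011001000
Gen 4 (rule 62): 00110111100
Gen 5 (rule 102): 01011000100
Gen 6 (rule 154): 10010101010
Gen 7 (rule 62): 11111111111
Gen 8 (rule 102): 00000000001
Gen 9 (rule 154): 00000000010
Gen 10 (rule 62): 00000000111
Gen 11 (rule 102): 00000001001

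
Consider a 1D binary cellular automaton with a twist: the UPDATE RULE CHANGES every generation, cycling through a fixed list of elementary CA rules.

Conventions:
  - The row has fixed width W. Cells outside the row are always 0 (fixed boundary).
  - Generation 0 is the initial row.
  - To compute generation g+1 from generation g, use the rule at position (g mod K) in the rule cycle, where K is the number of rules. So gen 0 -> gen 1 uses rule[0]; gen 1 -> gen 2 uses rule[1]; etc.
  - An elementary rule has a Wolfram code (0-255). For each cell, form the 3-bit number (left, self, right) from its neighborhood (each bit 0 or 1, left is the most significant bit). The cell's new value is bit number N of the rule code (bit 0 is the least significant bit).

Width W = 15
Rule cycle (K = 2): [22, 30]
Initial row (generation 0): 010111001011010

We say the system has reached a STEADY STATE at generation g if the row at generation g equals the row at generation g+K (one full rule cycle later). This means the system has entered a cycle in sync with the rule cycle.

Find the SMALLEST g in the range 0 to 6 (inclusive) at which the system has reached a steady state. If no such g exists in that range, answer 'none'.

Answer: none

Derivation:
Gen 0: 010111001011010
Gen 1 (rule 22): 110000111000011
Gen 2 (rule 30): 101001100100110
Gen 3 (rule 22): 101110011111001
Gen 4 (rule 30): 101001110000111
Gen 5 (rule 22): 101110001001000
Gen 6 (rule 30): 101001011111100
Gen 7 (rule 22): 101111000000010
Gen 8 (rule 30): 101000100000111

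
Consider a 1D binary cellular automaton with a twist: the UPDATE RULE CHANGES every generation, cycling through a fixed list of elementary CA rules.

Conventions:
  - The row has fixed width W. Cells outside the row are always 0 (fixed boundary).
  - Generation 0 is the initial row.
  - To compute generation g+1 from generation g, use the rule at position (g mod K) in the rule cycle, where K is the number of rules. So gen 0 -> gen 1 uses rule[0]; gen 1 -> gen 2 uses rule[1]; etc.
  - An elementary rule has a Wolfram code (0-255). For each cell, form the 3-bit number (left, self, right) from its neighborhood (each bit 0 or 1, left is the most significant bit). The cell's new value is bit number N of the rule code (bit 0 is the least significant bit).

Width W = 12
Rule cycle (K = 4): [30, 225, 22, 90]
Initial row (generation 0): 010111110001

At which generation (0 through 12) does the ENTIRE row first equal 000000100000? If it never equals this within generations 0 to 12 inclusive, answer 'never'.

Gen 0: 010111110001
Gen 1 (rule 30): 110100001011
Gen 2 (rule 225): 011001100101
Gen 3 (rule 22): 100110011101
Gen 4 (rule 90): 011111110100
Gen 5 (rule 30): 110000000110
Gen 6 (rule 225): 010111110010
Gen 7 (rule 22): 110000001111
Gen 8 (rule 90): 111000011001
Gen 9 (rule 30): 100100110111
Gen 10 (rule 225): 000000011011
Gen 11 (rule 22): 000000100000
Gen 12 (rule 90): 000001010000

Answer: 11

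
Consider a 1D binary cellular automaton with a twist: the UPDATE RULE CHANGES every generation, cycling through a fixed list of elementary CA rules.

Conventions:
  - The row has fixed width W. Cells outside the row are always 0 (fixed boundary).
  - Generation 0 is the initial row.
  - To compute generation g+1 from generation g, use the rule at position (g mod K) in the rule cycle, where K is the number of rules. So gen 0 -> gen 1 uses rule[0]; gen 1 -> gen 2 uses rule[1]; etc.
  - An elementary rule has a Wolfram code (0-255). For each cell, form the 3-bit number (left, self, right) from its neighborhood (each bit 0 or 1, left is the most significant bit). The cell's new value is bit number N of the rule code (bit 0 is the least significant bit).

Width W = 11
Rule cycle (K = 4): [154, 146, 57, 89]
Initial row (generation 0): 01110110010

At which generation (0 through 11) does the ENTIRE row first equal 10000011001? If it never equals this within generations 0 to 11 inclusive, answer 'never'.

Gen 0: 01110110010
Gen 1 (rule 154): 11100101101
Gen 2 (rule 146): 01011000000
Gen 3 (rule 57): 00110111111
Gen 4 (rule 89): 10110100001
Gen 5 (rule 154): 00100010010
Gen 6 (rule 146): 01010101101
Gen 7 (rule 57): 00101011010
Gen 8 (rule 89): 10000011001
Gen 9 (rule 154): 01000110110
Gen 10 (rule 146): 10101000001
Gen 11 (rule 57): 01010111100

Answer: 8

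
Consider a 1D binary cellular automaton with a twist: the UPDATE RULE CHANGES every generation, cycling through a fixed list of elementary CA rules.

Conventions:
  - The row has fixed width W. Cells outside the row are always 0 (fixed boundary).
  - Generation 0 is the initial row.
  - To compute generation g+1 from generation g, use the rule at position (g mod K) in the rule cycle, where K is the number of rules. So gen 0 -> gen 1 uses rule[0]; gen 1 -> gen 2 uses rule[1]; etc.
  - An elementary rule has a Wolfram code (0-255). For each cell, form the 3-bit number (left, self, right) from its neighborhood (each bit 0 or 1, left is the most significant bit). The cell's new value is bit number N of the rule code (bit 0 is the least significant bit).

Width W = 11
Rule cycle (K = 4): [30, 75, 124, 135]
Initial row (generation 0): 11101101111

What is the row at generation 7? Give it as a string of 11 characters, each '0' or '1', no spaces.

Gen 0: 11101101111
Gen 1 (rule 30): 10001001000
Gen 2 (rule 75): 00110010011
Gen 3 (rule 124): 00111011011
Gen 4 (rule 135): 11010000000
Gen 5 (rule 30): 10011000000
Gen 6 (rule 75): 00111011111
Gen 7 (rule 124): 00101110001

Answer: 00101110001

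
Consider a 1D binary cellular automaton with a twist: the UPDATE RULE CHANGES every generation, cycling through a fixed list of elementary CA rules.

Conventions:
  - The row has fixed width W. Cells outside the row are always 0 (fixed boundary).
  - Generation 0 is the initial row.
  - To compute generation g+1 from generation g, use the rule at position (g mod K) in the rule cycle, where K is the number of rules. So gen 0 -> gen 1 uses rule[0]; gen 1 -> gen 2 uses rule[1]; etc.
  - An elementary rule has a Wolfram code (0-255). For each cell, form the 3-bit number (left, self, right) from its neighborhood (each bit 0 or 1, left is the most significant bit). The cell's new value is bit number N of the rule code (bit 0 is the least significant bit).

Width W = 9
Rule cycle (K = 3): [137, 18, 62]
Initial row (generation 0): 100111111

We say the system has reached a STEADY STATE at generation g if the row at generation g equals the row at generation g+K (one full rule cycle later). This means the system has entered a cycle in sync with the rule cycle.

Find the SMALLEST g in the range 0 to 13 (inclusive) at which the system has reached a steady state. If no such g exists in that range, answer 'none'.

Answer: 11

Derivation:
Gen 0: 100111111
Gen 1 (rule 137): 000111110
Gen 2 (rule 18): 001000001
Gen 3 (rule 62): 011100011
Gen 4 (rule 137): 011001010
Gen 5 (rule 18): 100110001
Gen 6 (rule 62): 111101011
Gen 7 (rule 137): 111000010
Gen 8 (rule 18): 000100101
Gen 9 (rule 62): 001111111
Gen 10 (rule 137): 101111110
Gen 11 (rule 18): 000000001
Gen 12 (rule 62): 000000011
Gen 13 (rule 137): 111111010
Gen 14 (rule 18): 000000001
Gen 15 (rule 62): 000000011
Gen 16 (rule 137): 111111010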